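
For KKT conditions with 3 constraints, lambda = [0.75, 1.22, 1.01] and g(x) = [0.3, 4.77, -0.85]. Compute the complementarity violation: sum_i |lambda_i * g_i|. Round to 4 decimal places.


KKT complementary slackness check:
lambda_1 * g_1 = 0.75 * 0.3 = 0.225
lambda_2 * g_2 = 1.22 * 4.77 = 5.8194
lambda_3 * g_3 = 1.01 * -0.85 = -0.8585
Total violation = 0.225 + 5.8194 + 0.8585 = 6.9029


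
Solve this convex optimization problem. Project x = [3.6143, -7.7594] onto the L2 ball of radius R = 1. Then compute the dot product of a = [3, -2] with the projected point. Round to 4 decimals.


Step 1: Compute ||x|| (intermediates to 6 decimals).
||x|| = sqrt(3.6143^2 + (-7.7594)^2) = 8.559875
Step 2: Project.
Since ||x|| > R, scale = R/||x|| = 1/8.559875 = 0.116824, proj(x) = scale * x
proj(x) = [0.422237, -0.906484]
Step 3: Dot product.
a^T * proj(x) = 3*0.422237 - 2*(-0.906484) = 3.0797


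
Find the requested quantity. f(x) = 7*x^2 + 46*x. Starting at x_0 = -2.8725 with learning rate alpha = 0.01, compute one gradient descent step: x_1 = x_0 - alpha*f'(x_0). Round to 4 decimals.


We compute the gradient at x_0 and apply the update.
f'(x) = 14*x + 46
f'(-2.8725) = 14*-2.8725 + 46 = 5.785
x_1 = -2.8725 - 0.01*5.785 = -2.9304


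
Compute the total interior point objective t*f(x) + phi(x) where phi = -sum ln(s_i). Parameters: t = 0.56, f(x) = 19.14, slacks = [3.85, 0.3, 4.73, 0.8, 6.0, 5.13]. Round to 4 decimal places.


Step 1: Compute log-barrier.
ln values: [1.3481, -1.204, 1.5539, -0.2231, 1.7918, 1.6351]
phi = -(1.3481 - 1.204 + 1.5539 - 0.2231 + 1.7918 + 1.6351) = -4.9017
Step 2: Compute augmented objective.
t*f(x) = 0.56*19.14 = 10.7184
Total = 10.7184 - 4.9017 = 5.8167


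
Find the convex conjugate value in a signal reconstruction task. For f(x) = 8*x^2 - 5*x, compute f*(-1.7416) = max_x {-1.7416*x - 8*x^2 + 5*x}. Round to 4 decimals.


f*(y) = sup_x {y*x - a*x^2 - b*x} = sup_x {(y-b)*x - a*x^2}
FOC: (y - b) - 2a*x = 0 => x* = (y - b)/(2a)
x* = (-1.7416 + 5)/(2*8) = 0.2037
f*(-1.7416) = (y-b)^2/(4a) = (-1.7416 + 5)^2/(4*8)
= 10.6172/32 = 0.3318


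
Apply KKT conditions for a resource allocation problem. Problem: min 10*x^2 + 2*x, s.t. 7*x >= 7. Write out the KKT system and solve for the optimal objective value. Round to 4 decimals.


Step 1: Try lambda = 0 (constraint inactive).
x_unc = -2/(2*10) = -0.1
Check: 7*-0.1 = -0.7 < 7 -- violated!
Step 2: Constraint must be active: 7*x = 7
x* = 7/7 = 1.0
lambda = (2*10*1.0 + 2)/7 = 3.1429
Step 3: Compute optimal value.
f(x*) = 10*1.0^2 + 2*1.0 = 12.0


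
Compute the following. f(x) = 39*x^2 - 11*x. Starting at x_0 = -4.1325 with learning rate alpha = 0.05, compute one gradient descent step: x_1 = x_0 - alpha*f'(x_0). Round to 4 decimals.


We compute the gradient at x_0 and apply the update.
f'(x) = 78*x - 11
f'(-4.1325) = 78*-4.1325 - 11 = -333.335
x_1 = -4.1325 - 0.05*-333.335 = 12.5343


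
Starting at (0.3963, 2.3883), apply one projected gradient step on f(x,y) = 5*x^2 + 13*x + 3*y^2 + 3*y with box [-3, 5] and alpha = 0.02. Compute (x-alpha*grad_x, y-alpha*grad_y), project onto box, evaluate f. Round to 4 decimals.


Step 1: Compute gradient at (0.3963, 2.3883).
grad_x = 2*5*0.3963 + 13 = 16.963
grad_y = 2*3*2.3883 + 3 = 17.3298
Step 2: Gradient step.
x_raw = 0.3963 - 0.02*16.963 = 0.057
y_raw = 2.3883 - 0.02*17.3298 = 2.0417
Step 3: Project onto [-3, 5].
x_proj = clip(0.057) = 0.057
y_proj = clip(2.0417) = 2.0417
Step 4: Evaluate f.
f(0.057, 2.0417) = 19.3886


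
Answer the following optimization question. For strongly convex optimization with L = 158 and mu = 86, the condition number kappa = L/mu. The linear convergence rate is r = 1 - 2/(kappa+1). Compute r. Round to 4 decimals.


Step 1: Compute the condition number.
kappa = L/mu = 158/86 = 1.8372
Step 2: Compute the convergence rate.
r = 1 - 2/(kappa + 1) = 1 - 2*mu/(L + mu) = (L - mu)/(L + mu) = 72/244 = 0.2951


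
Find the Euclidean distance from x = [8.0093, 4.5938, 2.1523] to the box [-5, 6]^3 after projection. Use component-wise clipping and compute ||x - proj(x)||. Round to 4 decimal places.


Project each component onto [-5, 6].
clip(8.0093) = 6.0, clip(4.5938) = 4.5938, clip(2.1523) = 2.1523
Projection = [6.0, 4.5938, 2.1523]
Squared diffs: [4.0373, 0.0, 0.0]
Distance = sqrt(4.0373) = 2.0093


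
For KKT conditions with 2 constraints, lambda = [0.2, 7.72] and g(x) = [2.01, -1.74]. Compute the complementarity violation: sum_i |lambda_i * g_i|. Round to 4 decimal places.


KKT complementary slackness check:
lambda_1 * g_1 = 0.2 * 2.01 = 0.402
lambda_2 * g_2 = 7.72 * -1.74 = -13.4328
Total violation = 0.402 + 13.4328 = 13.8348


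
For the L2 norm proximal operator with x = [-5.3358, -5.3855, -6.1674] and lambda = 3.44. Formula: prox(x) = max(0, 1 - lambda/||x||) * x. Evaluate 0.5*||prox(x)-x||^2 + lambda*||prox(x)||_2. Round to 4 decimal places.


Step 1: Compute ||x||.
||x|| = 9.773
Step 2: Compute scaling factor.
scale = max(0, 1 - 3.44/9.773) = 0.648
Step 3: prox(x) = [-3.4576, -3.4899, -3.9965]
||prox(x)|| = 6.333
Step 4: Proximal objective.
0.5*||prox-x||^2 = 5.9168
lambda*||prox|| = 21.7855
Total = 27.7023


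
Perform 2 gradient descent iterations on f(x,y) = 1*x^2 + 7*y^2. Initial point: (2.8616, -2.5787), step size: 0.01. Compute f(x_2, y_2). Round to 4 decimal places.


Gradient descent on f(x,y) = 1*x^2 + 7*y^2.
Starting point: (2.8616, -2.5787), alpha = 0.01
Step 1: grad_x = 2*1*2.8616 = 5.7232, grad_y = 2*7*-2.5787 = -36.1018
  x_1 = 2.8616 - 0.01*5.7232 = 2.8044
  y_1 = -2.5787 - 0.01*-36.1018 = -2.2177
Step 2: grad_x = 2*1*2.8044 = 5.6087, grad_y = 2*7*-2.2177 = -31.0475
  x_2 = 2.8044 - 0.01*5.6087 = 2.7483
  y_2 = -2.2177 - 0.01*-31.0475 = -1.9072
f(2.7483, -1.9072) = 1*2.7483^2 + 7*(-1.9072)^2 = 33.0151


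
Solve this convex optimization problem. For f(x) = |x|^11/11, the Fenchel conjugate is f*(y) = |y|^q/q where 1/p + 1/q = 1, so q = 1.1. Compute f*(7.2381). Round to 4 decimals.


The conjugate exponent q satisfies 1/p + 1/q = 1.
p = 11, so q = 11/(11 - 1) = 1.1
|y|^q = 7.2381^1.1 = 8.8224
f*(7.2381) = 8.8224 / 1.1 = 8.0204


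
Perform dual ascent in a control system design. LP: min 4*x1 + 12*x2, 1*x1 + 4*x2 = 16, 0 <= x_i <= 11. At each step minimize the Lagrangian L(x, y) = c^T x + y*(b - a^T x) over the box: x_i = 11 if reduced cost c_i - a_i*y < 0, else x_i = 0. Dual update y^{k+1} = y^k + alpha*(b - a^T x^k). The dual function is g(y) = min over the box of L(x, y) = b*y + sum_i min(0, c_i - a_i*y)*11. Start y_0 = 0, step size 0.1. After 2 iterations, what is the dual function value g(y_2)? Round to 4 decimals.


Dual ascent for LP: min 4*x1 + 12*x2, 1*x1 + 4*x2 = 16, 0 <= x_i <= 11
Step 1: y^k = 0.0, reduced costs: (4.0, 12.0)
  x^k = (0.0, 0.0), subgradient = b - a^T x = 16.0
  y^{k+1} = 0.0 + 0.1*16.0 = 1.6
Step 2: y^k = 1.6, reduced costs: (2.4, 5.6)
  x^k = (0.0, 0.0), subgradient = b - a^T x = 16.0
  y^{k+1} = 1.6 + 0.1*16.0 = 3.2
Dual objective at y_2 = 3.2: reduced costs (0.8, -0.8), box minimizer x = (0.0, 11.0)
g(y_2) = b*y + (c1 - a1*y)*x1 + (c2 - a2*y)*x2 = 16*3.2 + 0.8*0.0 + (-0.8)*11.0 = 51.2 + 0.0 - 8.8 = 42.4


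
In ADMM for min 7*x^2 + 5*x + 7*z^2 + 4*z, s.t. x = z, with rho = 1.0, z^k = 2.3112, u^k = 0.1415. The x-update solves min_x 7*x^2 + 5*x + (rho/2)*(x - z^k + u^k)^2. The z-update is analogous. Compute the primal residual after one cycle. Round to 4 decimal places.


ADMM iteration with rho = 1.0, z^k = 2.3112, u^k = 0.1415
Step 1: x-update.
Minimize 7*x^2 + 5*x + (1.0/2)*(x - 2.3112 + 0.1415)^2
FOC: (2*7 + 1.0)*x = -5 + 1.0*(2.3112 - 0.1415)
x^{k+1} = -0.1887
Step 2: z-update.
Minimize 7*z^2 + 4*z + (1.0/2)*(-0.1887 - z + 0.1415)^2
FOC: (2*7 + 1.0)*z = -4 + 1.0*(-0.1887 + 0.1415)
z^{k+1} = -0.2698
Step 3: u-update.
u^{k+1} = 0.1415 - 0.1887 + 0.2698 = 0.2226
Step 4: Primal residual = |-0.1887 + 0.2698| = 0.0811


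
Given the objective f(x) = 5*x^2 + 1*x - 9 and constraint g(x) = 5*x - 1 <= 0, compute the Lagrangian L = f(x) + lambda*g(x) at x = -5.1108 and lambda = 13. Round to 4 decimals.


Step 1: Evaluate f(x).
f(-5.1108) = 5*(-5.1108)^2 + 1*(-5.1108) - 9 = 116.4906
Step 2: Evaluate g(x).
g(-5.1108) = 5*-5.1108 - 1 = -26.554
Step 3: Compute Lagrangian.
L = 116.4906 + 13*-26.554 = -228.7114


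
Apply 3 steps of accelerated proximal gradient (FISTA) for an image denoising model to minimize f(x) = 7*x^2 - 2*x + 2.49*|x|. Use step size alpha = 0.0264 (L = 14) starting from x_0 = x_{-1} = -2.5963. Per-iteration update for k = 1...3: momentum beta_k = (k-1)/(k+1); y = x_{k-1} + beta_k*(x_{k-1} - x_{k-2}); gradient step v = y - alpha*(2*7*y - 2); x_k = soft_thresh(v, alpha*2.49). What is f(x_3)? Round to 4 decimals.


FISTA on f(x) = 7*x^2 - 2*x + 2.49*|x|
L = 14, alpha = 0.0264
Iteration 1: beta = 0.0, y = -2.5963 + 0.0*(-2.5963 + 2.5963) = -2.5963
  grad(y) = -38.3482, v = y - alpha*grad = -1.5839
  prox(v) = soft_thresh(-1.5839, 0.0657) = -1.5182
Iteration 2: beta = 0.3333, y = -1.5182 + 0.3333*(-1.5182 + 2.5963) = -1.1588
  grad(y) = -18.2231, v = y - alpha*grad = -0.6777
  prox(v) = soft_thresh(-0.6777, 0.0657) = -0.612
Iteration 3: beta = 0.5, y = -0.612 + 0.5*(-0.612 + 1.5182) = -0.1589
  grad(y) = -4.2241, v = y - alpha*grad = -0.0473
  prox(v) = soft_thresh(-0.0473, 0.0657) = 0.0
f(x_3) = 7*0.0^2 - 2*0.0 + 2.49*|0.0| = 0.0


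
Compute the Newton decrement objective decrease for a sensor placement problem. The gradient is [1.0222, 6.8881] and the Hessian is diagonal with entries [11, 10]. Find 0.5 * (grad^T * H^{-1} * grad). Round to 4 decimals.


Step 1: H is diagonal, so H^(-1) * g = [0.0929, 0.6888].
Step 2: g^T H^(-1) g = sum_i g_i^2 / H_ii
  = (1.0222)^2/11 + (6.8881)^2/10
  = 0.095 + 4.7446 = 4.8396
Step 3: Objective decrease = 0.5 * g^T H^(-1) g = 2.4198


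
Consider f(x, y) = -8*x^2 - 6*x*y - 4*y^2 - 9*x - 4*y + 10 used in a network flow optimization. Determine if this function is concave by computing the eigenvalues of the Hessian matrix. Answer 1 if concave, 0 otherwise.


The Hessian of f(x,y) = -8*x^2 - 6*x*y - 4*y^2 - 9*x - 4*y + 10 is:
H = [[-16, -6], [-6, -8]]
Trace = -16 - 8 = -24
Determinant = -16*-8 - (-6)^2 = 92
Discriminant = (-24)^2 - 4*92 = 208.0
Eigenvalues: lambda_1 = -19.2111, lambda_2 = -4.7889
The function is concave.

1


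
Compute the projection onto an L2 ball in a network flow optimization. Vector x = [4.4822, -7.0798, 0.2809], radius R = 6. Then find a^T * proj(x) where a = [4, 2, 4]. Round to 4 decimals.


Step 1: Compute ||x|| (intermediates to 6 decimals).
||x|| = sqrt(4.4822^2 + (-7.0798)^2 + 0.2809^2) = 8.384068
Step 2: Project.
Since ||x|| > R, scale = R/||x|| = 6/8.384068 = 0.715643, proj(x) = scale * x
proj(x) = [3.207655, -5.066609, 0.201024]
Step 3: Dot product.
a^T * proj(x) = 4*3.207655 + 2*(-5.066609) + 4*0.201024 = 3.5015


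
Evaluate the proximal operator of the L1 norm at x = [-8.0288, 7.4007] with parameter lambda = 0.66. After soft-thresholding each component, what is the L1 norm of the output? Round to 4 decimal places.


Soft-thresholding with lambda = 0.66:
prox(-8.0288) = sign(-8.0288)*max(|-8.0288| - 0.66, 0) = -7.3688
prox(7.4007) = sign(7.4007)*max(|7.4007| - 0.66, 0) = 6.7407
prox(x) = [-7.3688, 6.7407]
||prox(x)||_1 = 7.3688 + 6.7407 = 14.1095


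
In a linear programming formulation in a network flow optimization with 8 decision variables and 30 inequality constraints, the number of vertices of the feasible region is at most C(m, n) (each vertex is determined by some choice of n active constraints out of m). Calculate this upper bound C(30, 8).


Each vertex corresponds to some choice of n active constraints out of m, so the number of vertices is at most C(m, n) = m! / (n!(m-n)!).
m = 30, n = 8
Numerator: 30 * 29 * 28 * 27 * 26 * 25 * 24 * 23
Denominator: 8! = 40320
C(30, 8) = 5852925


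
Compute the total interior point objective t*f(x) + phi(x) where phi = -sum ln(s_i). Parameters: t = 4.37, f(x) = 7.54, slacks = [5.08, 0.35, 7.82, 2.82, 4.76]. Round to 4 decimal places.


Step 1: Compute log-barrier.
ln values: [1.6253, -1.0498, 2.0567, 1.0367, 1.5602]
phi = -(1.6253 - 1.0498 + 2.0567 + 1.0367 + 1.5602) = -5.2292
Step 2: Compute augmented objective.
t*f(x) = 4.37*7.54 = 32.9498
Total = 32.9498 - 5.2292 = 27.7206


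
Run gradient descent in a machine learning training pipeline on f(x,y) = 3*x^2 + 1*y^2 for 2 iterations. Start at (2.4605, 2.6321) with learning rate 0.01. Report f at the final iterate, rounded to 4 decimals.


Gradient descent on f(x,y) = 3*x^2 + 1*y^2.
Starting point: (2.4605, 2.6321), alpha = 0.01
Step 1: grad_x = 2*3*2.4605 = 14.763, grad_y = 2*1*2.6321 = 5.2642
  x_1 = 2.4605 - 0.01*14.763 = 2.3129
  y_1 = 2.6321 - 0.01*5.2642 = 2.5795
Step 2: grad_x = 2*3*2.3129 = 13.8772, grad_y = 2*1*2.5795 = 5.1589
  x_2 = 2.3129 - 0.01*13.8772 = 2.1741
  y_2 = 2.5795 - 0.01*5.1589 = 2.5279
f(2.1741, 2.5279) = 3*2.1741^2 + 1*2.5279^2 = 20.5702


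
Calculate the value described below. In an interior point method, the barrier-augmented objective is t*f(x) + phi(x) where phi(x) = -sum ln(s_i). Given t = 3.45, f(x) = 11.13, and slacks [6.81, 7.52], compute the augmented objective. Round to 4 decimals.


Step 1: Compute log-barrier.
ln values: [1.9184, 2.0176]
phi = -(1.9184 + 2.0176) = -3.936
Step 2: Compute augmented objective.
t*f(x) = 3.45*11.13 = 38.3985
Total = 38.3985 - 3.936 = 34.4625


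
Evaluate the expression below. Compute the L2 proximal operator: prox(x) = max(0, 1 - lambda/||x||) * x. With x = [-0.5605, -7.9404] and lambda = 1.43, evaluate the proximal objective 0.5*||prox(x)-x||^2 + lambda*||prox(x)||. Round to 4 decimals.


Step 1: Compute ||x||.
||x|| = 7.9602
Step 2: Compute scaling factor.
scale = max(0, 1 - 1.43/7.9602) = 0.8204
Step 3: prox(x) = [-0.4598, -6.5139]
||prox(x)|| = 6.5302
Step 4: Proximal objective.
0.5*||prox-x||^2 = 1.0225
lambda*||prox|| = 9.3382
Total = 10.3606


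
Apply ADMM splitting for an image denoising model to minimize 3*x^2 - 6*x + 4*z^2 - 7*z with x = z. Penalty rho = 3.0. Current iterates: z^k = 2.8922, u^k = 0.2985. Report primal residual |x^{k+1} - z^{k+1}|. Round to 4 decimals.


ADMM iteration with rho = 3.0, z^k = 2.8922, u^k = 0.2985
Step 1: x-update.
Minimize 3*x^2 - 6*x + (3.0/2)*(x - 2.8922 + 0.2985)^2
FOC: (2*3 + 3.0)*x = 6 + 3.0*(2.8922 - 0.2985)
x^{k+1} = 1.5312
Step 2: z-update.
Minimize 4*z^2 - 7*z + (3.0/2)*(1.5312 - z + 0.2985)^2
FOC: (2*4 + 3.0)*z = 7 + 3.0*(1.5312 + 0.2985)
z^{k+1} = 1.1354
Step 3: u-update.
u^{k+1} = 0.2985 + 1.5312 - 1.1354 = 0.6944
Step 4: Primal residual = |1.5312 - 1.1354| = 0.3959


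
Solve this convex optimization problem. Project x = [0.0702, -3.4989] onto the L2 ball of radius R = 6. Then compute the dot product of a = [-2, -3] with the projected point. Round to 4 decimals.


Step 1: Compute ||x|| (intermediates to 6 decimals).
||x|| = sqrt(0.0702^2 + (-3.4989)^2) = 3.499604
Step 2: Project.
Since ||x|| <= R, proj = x (no scaling needed).
proj(x) = [0.0702, -3.4989]
Step 3: Dot product.
a^T * proj(x) = -2*0.0702 - 3*(-3.4989) = 10.3563


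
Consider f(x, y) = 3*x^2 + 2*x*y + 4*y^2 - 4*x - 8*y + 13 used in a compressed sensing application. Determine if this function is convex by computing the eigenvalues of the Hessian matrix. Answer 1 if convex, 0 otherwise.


The Hessian of f(x,y) = 3*x^2 + 2*x*y + 4*y^2 - 4*x - 8*y + 13 is:
H = [[6, 2], [2, 8]]
Trace = 6 + 8 = 14
Determinant = 6*8 - (2)^2 = 44
Discriminant = (14)^2 - 4*44 = 20.0
Eigenvalues: lambda_1 = 4.7639, lambda_2 = 9.2361
The function is convex.

1


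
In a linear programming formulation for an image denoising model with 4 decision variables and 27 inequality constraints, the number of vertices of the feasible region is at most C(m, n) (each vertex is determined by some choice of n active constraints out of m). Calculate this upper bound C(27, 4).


Each vertex corresponds to some choice of n active constraints out of m, so the number of vertices is at most C(m, n) = m! / (n!(m-n)!).
m = 27, n = 4
Numerator: 27 * 26 * 25 * 24
Denominator: 4! = 24
C(27, 4) = 17550


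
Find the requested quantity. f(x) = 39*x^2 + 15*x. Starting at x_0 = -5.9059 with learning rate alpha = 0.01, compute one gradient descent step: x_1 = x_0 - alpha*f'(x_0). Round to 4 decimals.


We compute the gradient at x_0 and apply the update.
f'(x) = 78*x + 15
f'(-5.9059) = 78*-5.9059 + 15 = -445.6602
x_1 = -5.9059 - 0.01*-445.6602 = -1.4493


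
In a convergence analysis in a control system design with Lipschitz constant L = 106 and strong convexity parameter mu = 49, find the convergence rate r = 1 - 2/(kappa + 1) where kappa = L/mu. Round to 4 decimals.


Step 1: Compute the condition number.
kappa = L/mu = 106/49 = 2.1633
Step 2: Compute the convergence rate.
r = 1 - 2/(kappa + 1) = 1 - 2*mu/(L + mu) = (L - mu)/(L + mu) = 57/155 = 0.3677


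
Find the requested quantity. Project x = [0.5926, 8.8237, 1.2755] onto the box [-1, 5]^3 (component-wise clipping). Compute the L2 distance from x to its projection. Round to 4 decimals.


Project each component onto [-1, 5].
clip(0.5926) = 0.5926, clip(8.8237) = 5.0, clip(1.2755) = 1.2755
Projection = [0.5926, 5.0, 1.2755]
Squared diffs: [0.0, 14.6207, 0.0]
Distance = sqrt(14.6207) = 3.8237


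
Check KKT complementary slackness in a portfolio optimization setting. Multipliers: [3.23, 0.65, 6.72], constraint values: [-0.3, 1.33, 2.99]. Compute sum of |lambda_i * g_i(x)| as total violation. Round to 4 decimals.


KKT complementary slackness check:
lambda_1 * g_1 = 3.23 * -0.3 = -0.969
lambda_2 * g_2 = 0.65 * 1.33 = 0.8645
lambda_3 * g_3 = 6.72 * 2.99 = 20.0928
Total violation = 0.969 + 0.8645 + 20.0928 = 21.9263


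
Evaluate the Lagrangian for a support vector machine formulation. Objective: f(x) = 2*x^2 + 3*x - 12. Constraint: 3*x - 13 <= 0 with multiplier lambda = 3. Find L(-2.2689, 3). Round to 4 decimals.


Step 1: Evaluate f(x).
f(-2.2689) = 2*(-2.2689)^2 + 3*(-2.2689) - 12 = -8.5109
Step 2: Evaluate g(x).
g(-2.2689) = 3*-2.2689 - 13 = -19.8067
Step 3: Compute Lagrangian.
L = -8.5109 + 3*-19.8067 = -67.931


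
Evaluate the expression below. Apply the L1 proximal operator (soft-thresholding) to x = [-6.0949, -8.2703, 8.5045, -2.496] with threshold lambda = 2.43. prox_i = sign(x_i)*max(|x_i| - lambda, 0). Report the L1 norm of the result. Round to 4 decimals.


Soft-thresholding with lambda = 2.43:
prox(-6.0949) = sign(-6.0949)*max(|-6.0949| - 2.43, 0) = -3.6649
prox(-8.2703) = sign(-8.2703)*max(|-8.2703| - 2.43, 0) = -5.8403
prox(8.5045) = sign(8.5045)*max(|8.5045| - 2.43, 0) = 6.0745
prox(-2.496) = sign(-2.496)*max(|-2.496| - 2.43, 0) = -0.066
prox(x) = [-3.6649, -5.8403, 6.0745, -0.066]
||prox(x)||_1 = 3.6649 + 5.8403 + 6.0745 + 0.066 = 15.6457


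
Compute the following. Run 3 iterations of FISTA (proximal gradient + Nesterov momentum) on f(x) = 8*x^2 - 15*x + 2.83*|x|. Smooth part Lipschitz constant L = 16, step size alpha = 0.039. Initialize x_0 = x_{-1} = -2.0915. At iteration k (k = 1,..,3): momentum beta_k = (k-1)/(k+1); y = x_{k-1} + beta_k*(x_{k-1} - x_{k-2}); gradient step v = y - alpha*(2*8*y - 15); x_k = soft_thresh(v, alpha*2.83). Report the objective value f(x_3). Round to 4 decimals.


FISTA on f(x) = 8*x^2 - 15*x + 2.83*|x|
L = 16, alpha = 0.039
Iteration 1: beta = 0.0, y = -2.0915 + 0.0*(-2.0915 + 2.0915) = -2.0915
  grad(y) = -48.464, v = y - alpha*grad = -0.2014
  prox(v) = soft_thresh(-0.2014, 0.1104) = -0.091
Iteration 2: beta = 0.3333, y = -0.091 + 0.3333*(-0.091 + 2.0915) = 0.5758
  grad(y) = -5.7874, v = y - alpha*grad = 0.8015
  prox(v) = soft_thresh(0.8015, 0.1104) = 0.6911
Iteration 3: beta = 0.5, y = 0.6911 + 0.5*(0.6911 + 0.091) = 1.0822
  grad(y) = 2.3153, v = y - alpha*grad = 0.9919
  prox(v) = soft_thresh(0.9919, 0.1104) = 0.8815
f(x_3) = 8*0.8815^2 - 15*0.8815 + 2.83*|0.8815| = -4.5114


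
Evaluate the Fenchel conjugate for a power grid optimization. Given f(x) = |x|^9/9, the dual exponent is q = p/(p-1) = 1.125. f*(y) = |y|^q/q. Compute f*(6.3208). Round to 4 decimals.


The conjugate exponent q satisfies 1/p + 1/q = 1.
p = 9, so q = 9/(9 - 1) = 1.125
|y|^q = 6.3208^1.125 = 7.9592
f*(6.3208) = 7.9592 / 1.125 = 7.0748


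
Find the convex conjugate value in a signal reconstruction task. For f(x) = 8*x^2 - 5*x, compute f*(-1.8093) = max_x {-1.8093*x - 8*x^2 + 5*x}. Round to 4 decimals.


f*(y) = sup_x {y*x - a*x^2 - b*x} = sup_x {(y-b)*x - a*x^2}
FOC: (y - b) - 2a*x = 0 => x* = (y - b)/(2a)
x* = (-1.8093 + 5)/(2*8) = 0.1994
f*(-1.8093) = (y-b)^2/(4a) = (-1.8093 + 5)^2/(4*8)
= 10.1806/32 = 0.3181


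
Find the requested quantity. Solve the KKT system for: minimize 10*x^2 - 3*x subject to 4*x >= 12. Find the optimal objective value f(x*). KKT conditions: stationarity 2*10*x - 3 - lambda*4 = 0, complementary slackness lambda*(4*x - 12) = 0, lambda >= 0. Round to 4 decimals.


Step 1: Try lambda = 0 (constraint inactive).
x_unc = 3/(2*10) = 0.15
Check: 4*0.15 = 0.6 < 12 -- violated!
Step 2: Constraint must be active: 4*x = 12
x* = 12/4 = 3.0
lambda = (2*10*3.0 - 3)/4 = 14.25
Step 3: Compute optimal value.
f(x*) = 10*3.0^2 - 3*3.0 = 81.0


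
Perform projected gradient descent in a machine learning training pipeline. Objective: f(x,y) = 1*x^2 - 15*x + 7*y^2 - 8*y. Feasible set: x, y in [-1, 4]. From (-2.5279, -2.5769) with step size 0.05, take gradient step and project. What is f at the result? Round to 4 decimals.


Step 1: Compute gradient at (-2.5279, -2.5769).
grad_x = 2*1*-2.5279 - 15 = -20.0558
grad_y = 2*7*-2.5769 - 8 = -44.0766
Step 2: Gradient step.
x_raw = -2.5279 - 0.05*-20.0558 = -1.5251
y_raw = -2.5769 - 0.05*-44.0766 = -0.3731
Step 3: Project onto [-1, 4].
x_proj = clip(-1.5251) = -1.0
y_proj = clip(-0.3731) = -0.3731
Step 4: Evaluate f.
f(-1.0, -0.3731) = 19.9588


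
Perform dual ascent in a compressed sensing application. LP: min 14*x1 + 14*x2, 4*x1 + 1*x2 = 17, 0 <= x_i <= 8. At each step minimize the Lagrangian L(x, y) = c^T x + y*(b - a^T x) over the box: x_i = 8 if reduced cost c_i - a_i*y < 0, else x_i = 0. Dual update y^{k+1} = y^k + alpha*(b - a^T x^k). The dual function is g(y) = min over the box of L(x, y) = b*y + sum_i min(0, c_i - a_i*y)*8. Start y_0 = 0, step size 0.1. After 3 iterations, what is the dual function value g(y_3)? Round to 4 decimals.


Dual ascent for LP: min 14*x1 + 14*x2, 4*x1 + 1*x2 = 17, 0 <= x_i <= 8
Step 1: y^k = 0.0, reduced costs: (14.0, 14.0)
  x^k = (0.0, 0.0), subgradient = b - a^T x = 17.0
  y^{k+1} = 0.0 + 0.1*17.0 = 1.7
Step 2: y^k = 1.7, reduced costs: (7.2, 12.3)
  x^k = (0.0, 0.0), subgradient = b - a^T x = 17.0
  y^{k+1} = 1.7 + 0.1*17.0 = 3.4
Step 3: y^k = 3.4, reduced costs: (0.4, 10.6)
  x^k = (0.0, 0.0), subgradient = b - a^T x = 17.0
  y^{k+1} = 3.4 + 0.1*17.0 = 5.1
Dual objective at y_3 = 5.1: reduced costs (-6.4, 8.9), box minimizer x = (8.0, 0.0)
g(y_3) = b*y + (c1 - a1*y)*x1 + (c2 - a2*y)*x2 = 17*5.1 + (-6.4)*8.0 + 8.9*0.0 = 86.7 - 51.2 + 0.0 = 35.5


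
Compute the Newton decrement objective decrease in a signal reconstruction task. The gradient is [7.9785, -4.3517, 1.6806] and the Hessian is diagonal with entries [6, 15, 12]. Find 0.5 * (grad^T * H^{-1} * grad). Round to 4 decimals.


Step 1: H is diagonal, so H^(-1) * g = [1.3298, -0.2901, 0.1401].
Step 2: g^T H^(-1) g = sum_i g_i^2 / H_ii
  = (7.9785)^2/6 + (-4.3517)^2/15 + (1.6806)^2/12
  = 10.6094 + 1.2625 + 0.2354 = 12.1073
Step 3: Objective decrease = 0.5 * g^T H^(-1) g = 6.0536


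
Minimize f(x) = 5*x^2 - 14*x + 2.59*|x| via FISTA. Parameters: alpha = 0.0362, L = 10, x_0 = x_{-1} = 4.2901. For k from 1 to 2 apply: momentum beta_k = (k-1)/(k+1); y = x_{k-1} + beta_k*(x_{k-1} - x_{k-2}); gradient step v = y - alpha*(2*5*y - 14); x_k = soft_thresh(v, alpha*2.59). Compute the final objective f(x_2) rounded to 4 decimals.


FISTA on f(x) = 5*x^2 - 14*x + 2.59*|x|
L = 10, alpha = 0.0362
Iteration 1: beta = 0.0, y = 4.2901 + 0.0*(4.2901 - 4.2901) = 4.2901
  grad(y) = 28.901, v = y - alpha*grad = 3.2439
  prox(v) = soft_thresh(3.2439, 0.0938) = 3.1501
Iteration 2: beta = 0.3333, y = 3.1501 + 0.3333*(3.1501 - 4.2901) = 2.7701
  grad(y) = 13.7013, v = y - alpha*grad = 2.2741
  prox(v) = soft_thresh(2.2741, 0.0938) = 2.1804
f(x_2) = 5*2.1804^2 - 14*2.1804 + 2.59*|2.1804| = -1.1078


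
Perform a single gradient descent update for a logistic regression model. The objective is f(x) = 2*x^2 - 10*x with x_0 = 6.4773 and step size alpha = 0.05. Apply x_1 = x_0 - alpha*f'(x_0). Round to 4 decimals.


We compute the gradient at x_0 and apply the update.
f'(x) = 4*x - 10
f'(6.4773) = 4*6.4773 - 10 = 15.9092
x_1 = 6.4773 - 0.05*15.9092 = 5.6818


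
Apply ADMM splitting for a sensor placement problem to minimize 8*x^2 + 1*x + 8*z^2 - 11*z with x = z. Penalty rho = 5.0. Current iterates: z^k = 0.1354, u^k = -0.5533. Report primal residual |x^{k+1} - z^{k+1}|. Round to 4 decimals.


ADMM iteration with rho = 5.0, z^k = 0.1354, u^k = -0.5533
Step 1: x-update.
Minimize 8*x^2 + 1*x + (5.0/2)*(x - 0.1354 - 0.5533)^2
FOC: (2*8 + 5.0)*x = -1 + 5.0*(0.1354 + 0.5533)
x^{k+1} = 0.1164
Step 2: z-update.
Minimize 8*z^2 - 11*z + (5.0/2)*(0.1164 - z - 0.5533)^2
FOC: (2*8 + 5.0)*z = 11 + 5.0*(0.1164 - 0.5533)
z^{k+1} = 0.4198
Step 3: u-update.
u^{k+1} = -0.5533 + 0.1164 - 0.4198 = -0.8567
Step 4: Primal residual = |0.1164 - 0.4198| = 0.3034


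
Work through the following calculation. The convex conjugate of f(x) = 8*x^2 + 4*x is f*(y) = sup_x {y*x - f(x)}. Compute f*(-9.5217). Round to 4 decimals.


f*(y) = sup_x {y*x - a*x^2 - b*x} = sup_x {(y-b)*x - a*x^2}
FOC: (y - b) - 2a*x = 0 => x* = (y - b)/(2a)
x* = (-9.5217 - 4)/(2*8) = -0.8451
f*(-9.5217) = (y-b)^2/(4a) = (-9.5217 - 4)^2/(4*8)
= 182.8364/32 = 5.7136


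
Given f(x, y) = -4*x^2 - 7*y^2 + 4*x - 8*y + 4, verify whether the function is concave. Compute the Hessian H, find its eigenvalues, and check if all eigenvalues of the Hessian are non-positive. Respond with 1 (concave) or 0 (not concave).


The Hessian of f(x,y) = -4*x^2 - 7*y^2 + 4*x - 8*y + 4 is:
H = [[-8, 0], [0, -14]]
Trace = -8 - 14 = -22
Determinant = -8*-14 - (0)^2 = 112
Discriminant = (-22)^2 - 4*112 = 36.0
Eigenvalues: lambda_1 = -14.0, lambda_2 = -8.0
The function is concave.

1


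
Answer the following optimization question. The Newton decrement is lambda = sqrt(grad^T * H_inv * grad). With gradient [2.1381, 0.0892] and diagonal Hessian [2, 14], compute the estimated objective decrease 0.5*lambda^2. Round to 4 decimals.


Step 1: H is diagonal, so H^(-1) * g = [1.0691, 0.0064].
Step 2: g^T H^(-1) g = sum_i g_i^2 / H_ii
  = (2.1381)^2/2 + (0.0892)^2/14
  = 2.2857 + 0.0006 = 2.2863
Step 3: Objective decrease = 0.5 * g^T H^(-1) g = 1.1432


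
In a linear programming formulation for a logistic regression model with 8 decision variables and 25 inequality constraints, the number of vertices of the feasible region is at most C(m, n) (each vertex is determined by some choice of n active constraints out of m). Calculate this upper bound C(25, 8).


Each vertex corresponds to some choice of n active constraints out of m, so the number of vertices is at most C(m, n) = m! / (n!(m-n)!).
m = 25, n = 8
Numerator: 25 * 24 * 23 * 22 * 21 * 20 * 19 * 18
Denominator: 8! = 40320
C(25, 8) = 1081575


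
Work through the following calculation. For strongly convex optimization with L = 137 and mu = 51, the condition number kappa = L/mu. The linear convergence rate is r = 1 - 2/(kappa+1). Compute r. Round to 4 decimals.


Step 1: Compute the condition number.
kappa = L/mu = 137/51 = 2.6863
Step 2: Compute the convergence rate.
r = 1 - 2/(kappa + 1) = 1 - 2*mu/(L + mu) = (L - mu)/(L + mu) = 86/188 = 0.4574


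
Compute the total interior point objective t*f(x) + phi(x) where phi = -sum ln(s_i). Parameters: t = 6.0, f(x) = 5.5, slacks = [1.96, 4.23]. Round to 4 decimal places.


Step 1: Compute log-barrier.
ln values: [0.6729, 1.4422]
phi = -(0.6729 + 1.4422) = -2.1151
Step 2: Compute augmented objective.
t*f(x) = 6.0*5.5 = 33.0
Total = 33.0 - 2.1151 = 30.8849


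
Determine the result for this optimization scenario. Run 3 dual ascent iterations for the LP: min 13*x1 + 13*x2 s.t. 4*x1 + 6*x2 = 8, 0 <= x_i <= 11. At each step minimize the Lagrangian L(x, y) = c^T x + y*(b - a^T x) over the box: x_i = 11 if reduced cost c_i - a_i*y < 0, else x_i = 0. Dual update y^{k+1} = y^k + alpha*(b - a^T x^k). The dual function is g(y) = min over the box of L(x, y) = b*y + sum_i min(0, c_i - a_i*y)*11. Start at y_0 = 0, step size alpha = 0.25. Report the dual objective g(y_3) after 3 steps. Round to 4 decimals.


Dual ascent for LP: min 13*x1 + 13*x2, 4*x1 + 6*x2 = 8, 0 <= x_i <= 11
Step 1: y^k = 0.0, reduced costs: (13.0, 13.0)
  x^k = (0.0, 0.0), subgradient = b - a^T x = 8.0
  y^{k+1} = 0.0 + 0.25*8.0 = 2.0
Step 2: y^k = 2.0, reduced costs: (5.0, 1.0)
  x^k = (0.0, 0.0), subgradient = b - a^T x = 8.0
  y^{k+1} = 2.0 + 0.25*8.0 = 4.0
Step 3: y^k = 4.0, reduced costs: (-3.0, -11.0)
  x^k = (11.0, 11.0), subgradient = b - a^T x = -102.0
  y^{k+1} = 4.0 + 0.25*-102.0 = -21.5
Dual objective at y_3 = -21.5: reduced costs (99.0, 142.0), box minimizer x = (0.0, 0.0)
g(y_3) = b*y + (c1 - a1*y)*x1 + (c2 - a2*y)*x2 = 8*(-21.5) + 99.0*0.0 + 142.0*0.0 = -172.0 + 0.0 + 0.0 = -172.0


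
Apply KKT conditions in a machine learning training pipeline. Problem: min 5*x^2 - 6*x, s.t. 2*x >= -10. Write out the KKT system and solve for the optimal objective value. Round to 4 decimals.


Step 1: Try lambda = 0 (constraint inactive).
Stationarity: 2*5*x - 6 = 0
x* = 6/(2*5) = 0.6
Check constraint: 2*0.6 = 1.2 >= -10 -- satisfied.
Step 2: Compute optimal value.
f(x*) = 5*0.6^2 - 6*0.6 = -1.8


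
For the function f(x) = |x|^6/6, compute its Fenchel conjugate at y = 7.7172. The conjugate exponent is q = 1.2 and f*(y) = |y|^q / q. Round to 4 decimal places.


The conjugate exponent q satisfies 1/p + 1/q = 1.
p = 6, so q = 6/(6 - 1) = 1.2
|y|^q = 7.7172^1.2 = 11.6132
f*(7.7172) = 11.6132 / 1.2 = 9.6777


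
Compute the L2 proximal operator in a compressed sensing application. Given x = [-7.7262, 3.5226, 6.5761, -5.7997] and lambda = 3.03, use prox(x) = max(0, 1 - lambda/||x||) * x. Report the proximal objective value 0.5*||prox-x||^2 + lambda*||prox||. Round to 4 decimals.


Step 1: Compute ||x||.
||x|| = 12.2059
Step 2: Compute scaling factor.
scale = max(0, 1 - 3.03/12.2059) = 0.7518
Step 3: prox(x) = [-5.8082, 2.6481, 4.9436, -4.36]
||prox(x)|| = 9.1759
Step 4: Proximal objective.
0.5*||prox-x||^2 = 4.5905
lambda*||prox|| = 27.803
Total = 32.3935


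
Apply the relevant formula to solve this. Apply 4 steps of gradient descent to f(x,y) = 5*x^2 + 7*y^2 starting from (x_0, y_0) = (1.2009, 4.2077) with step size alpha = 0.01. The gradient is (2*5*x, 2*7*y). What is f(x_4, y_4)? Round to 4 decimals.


Gradient descent on f(x,y) = 5*x^2 + 7*y^2.
Starting point: (1.2009, 4.2077), alpha = 0.01
Step 1: grad_x = 2*5*1.2009 = 12.009, grad_y = 2*7*4.2077 = 58.9078
  x_1 = 1.2009 - 0.01*12.009 = 1.0808
  y_1 = 4.2077 - 0.01*58.9078 = 3.6186
Step 2: grad_x = 2*5*1.0808 = 10.8081, grad_y = 2*7*3.6186 = 50.6607
  x_2 = 1.0808 - 0.01*10.8081 = 0.9727
  y_2 = 3.6186 - 0.01*50.6607 = 3.112
Step 3: grad_x = 2*5*0.9727 = 9.7273, grad_y = 2*7*3.112 = 43.5682
  x_3 = 0.9727 - 0.01*9.7273 = 0.8755
  y_3 = 3.112 - 0.01*43.5682 = 2.6763
Step 4: grad_x = 2*5*0.8755 = 8.7546, grad_y = 2*7*2.6763 = 37.4687
  x_4 = 0.8755 - 0.01*8.7546 = 0.7879
  y_4 = 2.6763 - 0.01*37.4687 = 2.3016
f(0.7879, 2.3016) = 5*0.7879^2 + 7*2.3016^2 = 40.187


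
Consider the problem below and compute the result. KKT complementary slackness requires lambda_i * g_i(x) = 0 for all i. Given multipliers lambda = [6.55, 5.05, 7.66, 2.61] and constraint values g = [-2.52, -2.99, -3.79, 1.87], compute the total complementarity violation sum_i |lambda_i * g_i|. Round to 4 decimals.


KKT complementary slackness check:
lambda_1 * g_1 = 6.55 * -2.52 = -16.506
lambda_2 * g_2 = 5.05 * -2.99 = -15.0995
lambda_3 * g_3 = 7.66 * -3.79 = -29.0314
lambda_4 * g_4 = 2.61 * 1.87 = 4.8807
Total violation = 16.506 + 15.0995 + 29.0314 + 4.8807 = 65.5176


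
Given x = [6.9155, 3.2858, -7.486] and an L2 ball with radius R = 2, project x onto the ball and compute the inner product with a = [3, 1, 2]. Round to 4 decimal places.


Step 1: Compute ||x|| (intermediates to 6 decimals).
||x|| = sqrt(6.9155^2 + 3.2858^2 + (-7.486)^2) = 10.707979
Step 2: Project.
Since ||x|| > R, scale = R/||x|| = 2/10.707979 = 0.186777, proj(x) = scale * x
proj(x) = [1.291656, 0.613712, -1.398213]
Step 3: Dot product.
a^T * proj(x) = 3*1.291656 + 1*0.613712 + 2*(-1.398213) = 1.6923


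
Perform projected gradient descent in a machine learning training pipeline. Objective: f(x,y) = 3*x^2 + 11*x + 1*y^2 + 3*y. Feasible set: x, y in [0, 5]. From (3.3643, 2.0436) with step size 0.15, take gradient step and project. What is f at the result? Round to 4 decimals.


Step 1: Compute gradient at (3.3643, 2.0436).
grad_x = 2*3*3.3643 + 11 = 31.1858
grad_y = 2*1*2.0436 + 3 = 7.0872
Step 2: Gradient step.
x_raw = 3.3643 - 0.15*31.1858 = -1.3136
y_raw = 2.0436 - 0.15*7.0872 = 0.9805
Step 3: Project onto [0, 5].
x_proj = clip(-1.3136) = 0.0
y_proj = clip(0.9805) = 0.9805
Step 4: Evaluate f.
f(0.0, 0.9805) = 3.903


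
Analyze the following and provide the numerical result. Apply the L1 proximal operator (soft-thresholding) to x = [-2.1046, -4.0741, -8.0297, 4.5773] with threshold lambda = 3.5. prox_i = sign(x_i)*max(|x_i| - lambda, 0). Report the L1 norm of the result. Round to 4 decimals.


Soft-thresholding with lambda = 3.5:
prox(-2.1046) = sign(-2.1046)*max(|-2.1046| - 3.5, 0) = 0.0
prox(-4.0741) = sign(-4.0741)*max(|-4.0741| - 3.5, 0) = -0.5741
prox(-8.0297) = sign(-8.0297)*max(|-8.0297| - 3.5, 0) = -4.5297
prox(4.5773) = sign(4.5773)*max(|4.5773| - 3.5, 0) = 1.0773
prox(x) = [0.0, -0.5741, -4.5297, 1.0773]
||prox(x)||_1 = 0.0 + 0.5741 + 4.5297 + 1.0773 = 6.1811


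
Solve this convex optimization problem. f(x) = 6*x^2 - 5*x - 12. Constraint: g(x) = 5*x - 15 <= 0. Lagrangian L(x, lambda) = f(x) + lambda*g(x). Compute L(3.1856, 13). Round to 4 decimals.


Step 1: Evaluate f(x).
f(3.1856) = 6*3.1856^2 - 5*3.1856 - 12 = 32.9603
Step 2: Evaluate g(x).
g(3.1856) = 5*3.1856 - 15 = 0.928
Step 3: Compute Lagrangian.
L = 32.9603 + 13*0.928 = 45.0243


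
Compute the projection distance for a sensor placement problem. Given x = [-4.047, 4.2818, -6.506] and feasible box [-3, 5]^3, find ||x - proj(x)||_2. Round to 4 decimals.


Project each component onto [-3, 5].
clip(-4.047) = -3.0, clip(4.2818) = 4.2818, clip(-6.506) = -3.0
Projection = [-3.0, 4.2818, -3.0]
Squared diffs: [1.0962, 0.0, 12.292]
Distance = sqrt(13.3882) = 3.659


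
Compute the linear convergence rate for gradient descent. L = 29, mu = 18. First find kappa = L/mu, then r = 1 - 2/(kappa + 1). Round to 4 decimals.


Step 1: Compute the condition number.
kappa = L/mu = 29/18 = 1.6111
Step 2: Compute the convergence rate.
r = 1 - 2/(kappa + 1) = 1 - 2*mu/(L + mu) = (L - mu)/(L + mu) = 11/47 = 0.234


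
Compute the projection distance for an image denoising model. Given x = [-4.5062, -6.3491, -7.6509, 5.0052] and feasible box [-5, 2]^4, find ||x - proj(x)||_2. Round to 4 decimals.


Project each component onto [-5, 2].
clip(-4.5062) = -4.5062, clip(-6.3491) = -5.0, clip(-7.6509) = -5.0, clip(5.0052) = 2.0
Projection = [-4.5062, -5.0, -5.0, 2.0]
Squared diffs: [0.0, 1.8201, 7.0273, 9.0312]
Distance = sqrt(17.8786) = 4.2283


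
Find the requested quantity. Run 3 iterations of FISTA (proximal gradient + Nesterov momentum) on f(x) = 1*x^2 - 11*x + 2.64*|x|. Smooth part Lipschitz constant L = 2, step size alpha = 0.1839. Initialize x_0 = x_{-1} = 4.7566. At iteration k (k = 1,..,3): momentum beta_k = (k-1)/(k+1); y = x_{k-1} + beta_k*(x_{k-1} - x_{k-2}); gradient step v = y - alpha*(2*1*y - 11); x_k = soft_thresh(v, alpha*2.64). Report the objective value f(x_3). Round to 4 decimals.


FISTA on f(x) = 1*x^2 - 11*x + 2.64*|x|
L = 2, alpha = 0.1839
Iteration 1: beta = 0.0, y = 4.7566 + 0.0*(4.7566 - 4.7566) = 4.7566
  grad(y) = -1.4868, v = y - alpha*grad = 5.03
  prox(v) = soft_thresh(5.03, 0.4855) = 4.5445
Iteration 2: beta = 0.3333, y = 4.5445 + 0.3333*(4.5445 - 4.7566) = 4.4738
  grad(y) = -2.0523, v = y - alpha*grad = 4.8513
  prox(v) = soft_thresh(4.8513, 0.4855) = 4.3658
Iteration 3: beta = 0.5, y = 4.3658 + 0.5*(4.3658 - 4.5445) = 4.2764
  grad(y) = -2.4472, v = y - alpha*grad = 4.7264
  prox(v) = soft_thresh(4.7264, 0.4855) = 4.2409
f(x_3) = 1*4.2409^2 - 11*4.2409 + 2.64*|4.2409| = -17.4687


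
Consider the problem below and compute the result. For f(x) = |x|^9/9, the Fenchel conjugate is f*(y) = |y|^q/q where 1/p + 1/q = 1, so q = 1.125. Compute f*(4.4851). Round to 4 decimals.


The conjugate exponent q satisfies 1/p + 1/q = 1.
p = 9, so q = 9/(9 - 1) = 1.125
|y|^q = 4.4851^1.125 = 5.4106
f*(4.4851) = 5.4106 / 1.125 = 4.8094


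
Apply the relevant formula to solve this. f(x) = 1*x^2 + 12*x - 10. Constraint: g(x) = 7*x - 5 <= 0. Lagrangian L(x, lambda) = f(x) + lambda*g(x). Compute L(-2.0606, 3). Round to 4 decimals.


Step 1: Evaluate f(x).
f(-2.0606) = 1*(-2.0606)^2 + 12*(-2.0606) - 10 = -30.4811
Step 2: Evaluate g(x).
g(-2.0606) = 7*-2.0606 - 5 = -19.4242
Step 3: Compute Lagrangian.
L = -30.4811 + 3*-19.4242 = -88.7537


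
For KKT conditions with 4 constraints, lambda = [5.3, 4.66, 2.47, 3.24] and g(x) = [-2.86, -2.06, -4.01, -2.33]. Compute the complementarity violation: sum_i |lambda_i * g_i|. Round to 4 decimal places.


KKT complementary slackness check:
lambda_1 * g_1 = 5.3 * -2.86 = -15.158
lambda_2 * g_2 = 4.66 * -2.06 = -9.5996
lambda_3 * g_3 = 2.47 * -4.01 = -9.9047
lambda_4 * g_4 = 3.24 * -2.33 = -7.5492
Total violation = 15.158 + 9.5996 + 9.9047 + 7.5492 = 42.2115


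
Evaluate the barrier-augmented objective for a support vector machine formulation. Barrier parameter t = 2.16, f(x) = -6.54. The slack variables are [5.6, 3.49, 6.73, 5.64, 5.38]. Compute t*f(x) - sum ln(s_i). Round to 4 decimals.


Step 1: Compute log-barrier.
ln values: [1.7228, 1.2499, 1.9066, 1.7299, 1.6827]
phi = -(1.7228 + 1.2499 + 1.9066 + 1.7299 + 1.6827) = -8.2918
Step 2: Compute augmented objective.
t*f(x) = 2.16*-6.54 = -14.1264
Total = -14.1264 - 8.2918 = -22.4182


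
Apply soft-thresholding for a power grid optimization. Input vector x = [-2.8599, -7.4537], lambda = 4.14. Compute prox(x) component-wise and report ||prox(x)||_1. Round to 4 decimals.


Soft-thresholding with lambda = 4.14:
prox(-2.8599) = sign(-2.8599)*max(|-2.8599| - 4.14, 0) = 0.0
prox(-7.4537) = sign(-7.4537)*max(|-7.4537| - 4.14, 0) = -3.3137
prox(x) = [0.0, -3.3137]
||prox(x)||_1 = 0.0 + 3.3137 = 3.3137


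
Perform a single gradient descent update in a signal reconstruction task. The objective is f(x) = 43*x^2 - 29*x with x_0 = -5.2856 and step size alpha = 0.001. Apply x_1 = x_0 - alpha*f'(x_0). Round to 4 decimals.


We compute the gradient at x_0 and apply the update.
f'(x) = 86*x - 29
f'(-5.2856) = 86*-5.2856 - 29 = -483.5616
x_1 = -5.2856 - 0.001*-483.5616 = -4.802


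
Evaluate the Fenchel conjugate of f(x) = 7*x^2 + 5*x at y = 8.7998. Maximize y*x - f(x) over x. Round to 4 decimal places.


f*(y) = sup_x {y*x - a*x^2 - b*x} = sup_x {(y-b)*x - a*x^2}
FOC: (y - b) - 2a*x = 0 => x* = (y - b)/(2a)
x* = (8.7998 - 5)/(2*7) = 0.2714
f*(8.7998) = (y-b)^2/(4a) = (8.7998 - 5)^2/(4*7)
= 14.4385/28 = 0.5157


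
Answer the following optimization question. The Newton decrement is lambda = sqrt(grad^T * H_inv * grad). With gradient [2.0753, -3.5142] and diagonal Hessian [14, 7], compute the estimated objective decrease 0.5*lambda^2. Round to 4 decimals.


Step 1: H is diagonal, so H^(-1) * g = [0.1482, -0.502].
Step 2: g^T H^(-1) g = sum_i g_i^2 / H_ii
  = (2.0753)^2/14 + (-3.5142)^2/7
  = 0.3076 + 1.7642 = 2.0719
Step 3: Objective decrease = 0.5 * g^T H^(-1) g = 1.0359


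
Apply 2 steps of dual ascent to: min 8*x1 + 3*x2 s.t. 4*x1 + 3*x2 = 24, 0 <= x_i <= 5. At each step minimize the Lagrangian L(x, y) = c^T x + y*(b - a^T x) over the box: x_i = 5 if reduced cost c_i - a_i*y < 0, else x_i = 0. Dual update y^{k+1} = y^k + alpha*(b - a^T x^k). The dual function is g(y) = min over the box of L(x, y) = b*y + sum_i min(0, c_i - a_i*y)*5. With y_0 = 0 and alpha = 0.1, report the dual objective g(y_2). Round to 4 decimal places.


Dual ascent for LP: min 8*x1 + 3*x2, 4*x1 + 3*x2 = 24, 0 <= x_i <= 5
Step 1: y^k = 0.0, reduced costs: (8.0, 3.0)
  x^k = (0.0, 0.0), subgradient = b - a^T x = 24.0
  y^{k+1} = 0.0 + 0.1*24.0 = 2.4
Step 2: y^k = 2.4, reduced costs: (-1.6, -4.2)
  x^k = (5.0, 5.0), subgradient = b - a^T x = -11.0
  y^{k+1} = 2.4 + 0.1*-11.0 = 1.3
Dual objective at y_2 = 1.3: reduced costs (2.8, -0.9), box minimizer x = (0.0, 5.0)
g(y_2) = b*y + (c1 - a1*y)*x1 + (c2 - a2*y)*x2 = 24*1.3 + 2.8*0.0 + (-0.9)*5.0 = 31.2 + 0.0 - 4.5 = 26.7
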